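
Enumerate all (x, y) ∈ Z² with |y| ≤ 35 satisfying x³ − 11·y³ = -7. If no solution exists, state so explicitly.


The equation is x³ - 11y³ = -7. For fixed y, x³ = 11·y³ − 7, so a solution requires the RHS to be a perfect cube.
Strategy: iterate y from -35 to 35, compute RHS = 11·y³ − 7, and check whether it is a (positive or negative) perfect cube.
Check small values of y:
  y = 0: RHS = -7 is not a perfect cube.
  y = 1: RHS = 4 is not a perfect cube.
  y = -1: RHS = -18 is not a perfect cube.
  y = 2: RHS = 81 is not a perfect cube.
  y = -2: RHS = -95 is not a perfect cube.
  y = 3: RHS = 290 is not a perfect cube.
  y = -3: RHS = -304 is not a perfect cube.
Continuing the search up to |y| = 35 finds no solutions either.
No (x, y) in the scanned range satisfies the equation.

No integer solutions with |y| ≤ 35.


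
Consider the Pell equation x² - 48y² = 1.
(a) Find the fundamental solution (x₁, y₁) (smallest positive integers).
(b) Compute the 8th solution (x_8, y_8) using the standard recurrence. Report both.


Step 1: Find the fundamental solution (x₁, y₁) of x² - 48y² = 1.
  Expand √48 as a continued fraction. a₀ = ⌊√48⌋ = 6; iterate m_{k+1} = d_k·a_k − m_k, d_{k+1} = (48 − m_{k+1}²)/d_k, a_{k+1} = ⌊(a₀ + m_{k+1})/d_{k+1}⌋ (starting m₀ = 0, d₀ = 1), with convergents p_k = a_k·p_{k-1} + p_{k-2}, q_k = a_k·q_{k-1} + q_{k-2} (p₋₁ = 1, q₋₁ = 0):
  k = 0: a₀ = 6; p₀/q₀ = 6/1; p₀² − 48·q₀² = 36 − 48 = -12.
  k = 1: m = 6, d = 12, a = ⌊(6 + 6)/12⌋ = 1; p/q = (1·6 + 1)/(1·1 + 0) = 7/1; p² − 48·q² = 49 − 48 = 1.
  The first convergent with p² − 48·q² = 1 gives the fundamental solution (x₁, y₁) = (7, 1).
Step 2: Apply the recurrence (x_{n+1}, y_{n+1}) = (x₁x_n + 48y₁y_n, x₁y_n + y₁x_n) repeatedly.
  From (x_1, y_1) = (7, 1): x_2 = 7·7 + 48·1·1 = 97; y_2 = 7·1 + 1·7 = 14.
  From (x_2, y_2) = (97, 14): x_3 = 7·97 + 48·1·14 = 1351; y_3 = 7·14 + 1·97 = 195.
  From (x_3, y_3) = (1351, 195): x_4 = 7·1351 + 48·1·195 = 18817; y_4 = 7·195 + 1·1351 = 2716.
  From (x_4, y_4) = (18817, 2716): x_5 = 7·18817 + 48·1·2716 = 262087; y_5 = 7·2716 + 1·18817 = 37829.
  From (x_5, y_5) = (262087, 37829): x_6 = 7·262087 + 48·1·37829 = 3650401; y_6 = 7·37829 + 1·262087 = 526890.
  From (x_6, y_6) = (3650401, 526890): x_7 = 7·3650401 + 48·1·526890 = 50843527; y_7 = 7·526890 + 1·3650401 = 7338631.
  From (x_7, y_7) = (50843527, 7338631): x_8 = 7·50843527 + 48·1·7338631 = 708158977; y_8 = 7·7338631 + 1·50843527 = 102213944.
Step 3: Verify x_8² - 48·y_8² = 501489136705686529 - 501489136705686528 = 1 (should be 1). ✓

(x_1, y_1) = (7, 1); (x_8, y_8) = (708158977, 102213944).


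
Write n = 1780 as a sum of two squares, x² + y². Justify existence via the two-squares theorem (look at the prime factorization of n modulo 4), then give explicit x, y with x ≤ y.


Step 1: Factor n = 1780 = 2^2 · 5 · 89.
Step 2: Check the mod-4 condition on each prime factor: 2 = 2 (special); 5 ≡ 1 (mod 4), exponent 1; 89 ≡ 1 (mod 4), exponent 1.
All primes ≡ 3 (mod 4) appear to even exponent (or don't appear), so by the two-squares theorem n IS expressible as a sum of two squares.
Step 3: Build a representation. Group n = k² · m with k = 2 and m = 5 · 89 = 445 (a product of primes ≡ 1 (mod 4)); a representation of m scales to one of n via (k·x)² + (k·y)² = k²(x² + y²). Each prime p ≡ 1 (mod 4) is itself a sum of two squares; find a² by testing p − a² for a perfect square:
  5: 5 − 1² = 4 = 2² ⇒ 5 = 1² + 2².
  89: 89 − 1² = 88, 89 − 2² = 85, 89 − 3² = 80, 89 − 4² = 73, 89 − 5² = 64 = 8² ⇒ 89 = 5² + 8².
  Combine using the Brahmagupta–Fibonacci identity (a² + b²)(c² + d²) = (ac − bd)² + (ad + bc)² = (ac + bd)² + (ad − bc)²:
  5 · 89 = 445: from (1² + 2²)(5² + 8²), take (1·5 − 2·8, 1·8 + 2·5) = (5 − 16, 8 + 10) = (-11, 18); dropping signs (only squares matter) gives (11, 18); check 11² + 18² = 121 + 324 = 445 ✓.
  Scale by k = 2: (2·11, 2·18) = (22, 36).
Step 4: Order so x ≤ y and verify: 22² + 36² = 484 + 1296 = 1780 = n. ✓

n = 1780 = 22² + 36² (one valid representation with x ≤ y).


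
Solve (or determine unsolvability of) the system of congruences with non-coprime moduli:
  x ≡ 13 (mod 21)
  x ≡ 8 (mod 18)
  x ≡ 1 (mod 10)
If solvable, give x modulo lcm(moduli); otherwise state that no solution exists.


Moduli 21, 18, 10 are not pairwise coprime, so CRT works modulo lcm(m_i) when all pairwise compatibility conditions hold.
Pairwise compatibility: gcd(m_i, m_j) must divide a_i - a_j for every pair.
Merge one congruence at a time:
  Start: x ≡ 13 (mod 21).
  Combine with x ≡ 8 (mod 18): gcd(21, 18) = 3, and 8 - 13 = -5 is NOT divisible by 3.
    ⇒ system is inconsistent (no integer solution).

No solution (the system is inconsistent).


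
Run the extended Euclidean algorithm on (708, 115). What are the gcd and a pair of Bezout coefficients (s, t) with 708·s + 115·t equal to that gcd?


Euclidean algorithm on (708, 115) — divide until remainder is 0:
  708 = 6 · 115 + 18
  115 = 6 · 18 + 7
  18 = 2 · 7 + 4
  7 = 1 · 4 + 3
  4 = 1 · 3 + 1
  3 = 3 · 1 + 0
gcd(708, 115) = 1.
Track Bezout coefficients alongside the remainders: start with r₀ = 708 = a·1 + b·0 (s = 1, t = 0) and r₁ = 115 = a·0 + b·1 (s = 0, t = 1); each new remainder r_{k+1} = r_{k-1} − q_k·r_k inherits s_{k+1} = s_{k-1} − q_k·s_k, t_{k+1} = t_{k-1} − q_k·t_k, so r_k = a·s_k + b·t_k at every step:
  q = 6: r = 18, s = 1 − 6·0 = 1, t = 0 − 6·1 = -6  (check: 708·1 + 115·(-6) = 18)
  q = 6: r = 7, s = 0 − 6·1 = -6, t = 1 − 6·(-6) = 37  (check: 708·(-6) + 115·37 = 7)
  q = 2: r = 4, s = 1 − 2·(-6) = 13, t = -6 − 2·37 = -80  (check: 708·13 + 115·(-80) = 4)
  q = 1: r = 3, s = -6 − 1·13 = -19, t = 37 − 1·(-80) = 117  (check: 708·(-19) + 115·117 = 3)
  q = 1: r = 1, s = 13 − 1·(-19) = 32, t = -80 − 1·117 = -197  (check: 708·32 + 115·(-197) = 1)
The row with r = 1 (the gcd) gives the Bezout coefficients s = 32, t = -197.
Result: 708 · (32) + 115 · (-197) = 1.

gcd(708, 115) = 1; s = 32, t = -197 (check: 708·32 + 115·(-197) = 1).


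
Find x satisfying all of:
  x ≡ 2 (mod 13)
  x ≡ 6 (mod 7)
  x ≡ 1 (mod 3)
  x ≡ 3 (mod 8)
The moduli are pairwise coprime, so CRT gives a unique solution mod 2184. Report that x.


Product of moduli M = 13 · 7 · 3 · 8 = 2184.
Merge one congruence at a time:
  Start: x ≡ 2 (mod 13).
  Combine with x ≡ 6 (mod 7); new modulus lcm = 91.
    Write x = 2 + 13·t and substitute into x ≡ 6 (mod 7): 13·t ≡ 6 − 2 = 4 (mod 7).
    Reduce coefficients mod 7: 6·t ≡ 4 (mod 7).
    The inverse of 6 mod 7 is 6 (since 6·6 = 36 = 5·7 + 1), so t ≡ 6·4 = 24 ≡ 3 (mod 7).
    Then x = 2 + 13·3 = 41, valid modulo lcm(13, 7) = 91: x ≡ 41 (mod 91).
  Combine with x ≡ 1 (mod 3); new modulus lcm = 273.
    Write x = 41 + 91·t and substitute into x ≡ 1 (mod 3): 91·t ≡ 1 − 41 = -40 (mod 3).
    Reduce coefficients mod 3: 1·t ≡ 2 (mod 3).
    So t ≡ 2 (mod 3).
    Then x = 41 + 91·2 = 223, valid modulo lcm(91, 3) = 273: x ≡ 223 (mod 273).
  Combine with x ≡ 3 (mod 8); new modulus lcm = 2184.
    Write x = 223 + 273·t and substitute into x ≡ 3 (mod 8): 273·t ≡ 3 − 223 = -220 (mod 8).
    Reduce coefficients mod 8: 1·t ≡ 4 (mod 8).
    So t ≡ 4 (mod 8).
    Then x = 223 + 273·4 = 1315, valid modulo lcm(273, 8) = 2184: x ≡ 1315 (mod 2184).
Verify against each original: 1315 mod 13 = 2, 1315 mod 7 = 6, 1315 mod 3 = 1, 1315 mod 8 = 3.

x ≡ 1315 (mod 2184).


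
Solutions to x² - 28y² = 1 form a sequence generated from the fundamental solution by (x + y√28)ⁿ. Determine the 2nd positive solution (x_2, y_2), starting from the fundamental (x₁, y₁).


Step 1: Find the fundamental solution (x₁, y₁) of x² - 28y² = 1.
  Expand √28 as a continued fraction. a₀ = ⌊√28⌋ = 5; iterate m_{k+1} = d_k·a_k − m_k, d_{k+1} = (28 − m_{k+1}²)/d_k, a_{k+1} = ⌊(a₀ + m_{k+1})/d_{k+1}⌋ (starting m₀ = 0, d₀ = 1), with convergents p_k = a_k·p_{k-1} + p_{k-2}, q_k = a_k·q_{k-1} + q_{k-2} (p₋₁ = 1, q₋₁ = 0):
  k = 0: a₀ = 5; p₀/q₀ = 5/1; p₀² − 28·q₀² = 25 − 28 = -3.
  k = 1: m = 5, d = 3, a = ⌊(5 + 5)/3⌋ = 3; p/q = (3·5 + 1)/(3·1 + 0) = 16/3; p² − 28·q² = 256 − 252 = 4.
  k = 2: m = 4, d = 4, a = ⌊(5 + 4)/4⌋ = 2; p/q = (2·16 + 5)/(2·3 + 1) = 37/7; p² − 28·q² = 1369 − 1372 = -3.
  k = 3: m = 4, d = 3, a = ⌊(5 + 4)/3⌋ = 3; p/q = (3·37 + 16)/(3·7 + 3) = 127/24; p² − 28·q² = 16129 − 16128 = 1.
  The first convergent with p² − 28·q² = 1 gives the fundamental solution (x₁, y₁) = (127, 24).
Step 2: Apply the recurrence (x_{n+1}, y_{n+1}) = (x₁x_n + 28y₁y_n, x₁y_n + y₁x_n) repeatedly.
  From (x_1, y_1) = (127, 24): x_2 = 127·127 + 28·24·24 = 32257; y_2 = 127·24 + 24·127 = 6096.
Step 3: Verify x_2² - 28·y_2² = 1040514049 - 1040514048 = 1 (should be 1). ✓

(x_1, y_1) = (127, 24); (x_2, y_2) = (32257, 6096).


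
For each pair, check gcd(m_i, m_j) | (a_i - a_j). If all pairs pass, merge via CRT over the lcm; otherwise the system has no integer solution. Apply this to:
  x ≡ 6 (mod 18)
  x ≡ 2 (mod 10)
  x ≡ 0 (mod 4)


Moduli 18, 10, 4 are not pairwise coprime, so CRT works modulo lcm(m_i) when all pairwise compatibility conditions hold.
Pairwise compatibility: gcd(m_i, m_j) must divide a_i - a_j for every pair.
Merge one congruence at a time:
  Start: x ≡ 6 (mod 18).
  Combine with x ≡ 2 (mod 10): gcd(18, 10) = 2; 2 - 6 = -4, which IS divisible by 2, so compatible.
    Write x = 6 + 18·t and substitute into x ≡ 2 (mod 10): 18·t ≡ 2 − 6 = -4 (mod 10).
    Divide the congruence (and modulus) by g = 2: 9·t ≡ -2 (mod 5).
    Reduce coefficients mod 5: 4·t ≡ 3 (mod 5).
    The inverse of 4 mod 5 is 4 (since 4·4 = 16 = 3·5 + 1), so t ≡ 4·3 = 12 ≡ 2 (mod 5).
    Then x = 6 + 18·2 = 42, valid modulo lcm(18, 10) = 90: x ≡ 42 (mod 90).
  Combine with x ≡ 0 (mod 4): gcd(90, 4) = 2; 0 - 42 = -42, which IS divisible by 2, so compatible.
    Write x = 42 + 90·t and substitute into x ≡ 0 (mod 4): 90·t ≡ 0 − 42 = -42 (mod 4).
    Divide the congruence (and modulus) by g = 2: 45·t ≡ -21 (mod 2).
    Reduce coefficients mod 2: 1·t ≡ 1 (mod 2).
    So t ≡ 1 (mod 2).
    Then x = 42 + 90·1 = 132, valid modulo lcm(90, 4) = 180: x ≡ 132 (mod 180).
Verify: 132 mod 18 = 6, 132 mod 10 = 2, 132 mod 4 = 0.

x ≡ 132 (mod 180).


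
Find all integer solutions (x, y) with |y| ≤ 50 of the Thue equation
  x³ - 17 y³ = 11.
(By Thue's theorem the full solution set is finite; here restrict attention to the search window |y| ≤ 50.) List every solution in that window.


The equation is x³ - 17y³ = 11. For fixed y, x³ = 17·y³ + 11, so a solution requires the RHS to be a perfect cube.
Strategy: iterate y from -50 to 50, compute RHS = 17·y³ + 11, and check whether it is a (positive or negative) perfect cube.
Check small values of y:
  y = 0: RHS = 11 is not a perfect cube.
  y = 1: RHS = 28 is not a perfect cube.
  y = -1: RHS = -6 is not a perfect cube.
  y = 2: RHS = 147 is not a perfect cube.
  y = -2: RHS = -125 = (-5)³ ⇒ x = -5 works.
  y = 3: RHS = 470 is not a perfect cube.
  y = -3: RHS = -448 is not a perfect cube.
Continuing the search up to |y| = 50 finds no further solutions beyond those listed.
Collected solutions: (-5, -2).

Solutions (with |y| ≤ 50): (-5, -2).


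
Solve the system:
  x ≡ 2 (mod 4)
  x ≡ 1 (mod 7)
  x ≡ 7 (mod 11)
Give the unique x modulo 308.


Moduli 4, 7, 11 are pairwise coprime; by CRT there is a unique solution modulo M = 4 · 7 · 11 = 308.
Solve pairwise, accumulating the modulus:
  Start with x ≡ 2 (mod 4).
  Combine with x ≡ 1 (mod 7): since gcd(4, 7) = 1, we get a unique residue mod 28.
    Write x = 2 + 4·t and substitute into x ≡ 1 (mod 7): 4·t ≡ 1 − 2 = -1 (mod 7).
    Reduce coefficients mod 7: 4·t ≡ 6 (mod 7).
    The inverse of 4 mod 7 is 2 (since 4·2 = 8 = 1·7 + 1), so t ≡ 2·6 = 12 ≡ 5 (mod 7).
    Then x = 2 + 4·5 = 22, valid modulo lcm(4, 7) = 28: x ≡ 22 (mod 28).
  Combine with x ≡ 7 (mod 11): since gcd(28, 11) = 1, we get a unique residue mod 308.
    Write x = 22 + 28·t and substitute into x ≡ 7 (mod 11): 28·t ≡ 7 − 22 = -15 (mod 11).
    Reduce coefficients mod 11: 6·t ≡ 7 (mod 11).
    The inverse of 6 mod 11 is 2 (since 6·2 = 12 = 1·11 + 1), so t ≡ 2·7 = 14 ≡ 3 (mod 11).
    Then x = 22 + 28·3 = 106, valid modulo lcm(28, 11) = 308: x ≡ 106 (mod 308).
Verify: 106 mod 4 = 2 ✓, 106 mod 7 = 1 ✓, 106 mod 11 = 7 ✓.

x ≡ 106 (mod 308).


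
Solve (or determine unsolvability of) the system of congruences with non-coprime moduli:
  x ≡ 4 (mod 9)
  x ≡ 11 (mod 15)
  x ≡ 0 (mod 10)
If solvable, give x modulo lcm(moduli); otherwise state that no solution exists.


Moduli 9, 15, 10 are not pairwise coprime, so CRT works modulo lcm(m_i) when all pairwise compatibility conditions hold.
Pairwise compatibility: gcd(m_i, m_j) must divide a_i - a_j for every pair.
Merge one congruence at a time:
  Start: x ≡ 4 (mod 9).
  Combine with x ≡ 11 (mod 15): gcd(9, 15) = 3, and 11 - 4 = 7 is NOT divisible by 3.
    ⇒ system is inconsistent (no integer solution).

No solution (the system is inconsistent).


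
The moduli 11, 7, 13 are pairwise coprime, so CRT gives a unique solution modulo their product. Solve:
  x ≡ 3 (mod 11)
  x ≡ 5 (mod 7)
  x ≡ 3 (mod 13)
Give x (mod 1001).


Moduli 11, 7, 13 are pairwise coprime; by CRT there is a unique solution modulo M = 11 · 7 · 13 = 1001.
Solve pairwise, accumulating the modulus:
  Start with x ≡ 3 (mod 11).
  Combine with x ≡ 5 (mod 7): since gcd(11, 7) = 1, we get a unique residue mod 77.
    Write x = 3 + 11·t and substitute into x ≡ 5 (mod 7): 11·t ≡ 5 − 3 = 2 (mod 7).
    Reduce coefficients mod 7: 4·t ≡ 2 (mod 7).
    The inverse of 4 mod 7 is 2 (since 4·2 = 8 = 1·7 + 1), so t ≡ 2·2 = 4 ≡ 4 (mod 7).
    Then x = 3 + 11·4 = 47, valid modulo lcm(11, 7) = 77: x ≡ 47 (mod 77).
  Combine with x ≡ 3 (mod 13): since gcd(77, 13) = 1, we get a unique residue mod 1001.
    Write x = 47 + 77·t and substitute into x ≡ 3 (mod 13): 77·t ≡ 3 − 47 = -44 (mod 13).
    Reduce coefficients mod 13: 12·t ≡ 8 (mod 13).
    The inverse of 12 mod 13 is 12 (since 12·12 = 144 = 11·13 + 1), so t ≡ 12·8 = 96 ≡ 5 (mod 13).
    Then x = 47 + 77·5 = 432, valid modulo lcm(77, 13) = 1001: x ≡ 432 (mod 1001).
Verify: 432 mod 11 = 3 ✓, 432 mod 7 = 5 ✓, 432 mod 13 = 3 ✓.

x ≡ 432 (mod 1001).


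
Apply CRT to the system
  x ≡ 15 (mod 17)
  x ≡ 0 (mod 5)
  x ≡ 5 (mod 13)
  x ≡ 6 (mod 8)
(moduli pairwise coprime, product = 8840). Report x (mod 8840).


Product of moduli M = 17 · 5 · 13 · 8 = 8840.
Merge one congruence at a time:
  Start: x ≡ 15 (mod 17).
  Combine with x ≡ 0 (mod 5); new modulus lcm = 85.
    Write x = 15 + 17·t and substitute into x ≡ 0 (mod 5): 17·t ≡ 0 − 15 = -15 (mod 5).
    Reduce coefficients mod 5: 2·t ≡ 0 (mod 5).
    The inverse of 2 mod 5 is 3 (since 2·3 = 6 = 1·5 + 1), so t ≡ 3·0 = 0 ≡ 0 (mod 5).
    Then x = 15 + 17·0 = 15, valid modulo lcm(17, 5) = 85: x ≡ 15 (mod 85).
  Combine with x ≡ 5 (mod 13); new modulus lcm = 1105.
    Write x = 15 + 85·t and substitute into x ≡ 5 (mod 13): 85·t ≡ 5 − 15 = -10 (mod 13).
    Reduce coefficients mod 13: 7·t ≡ 3 (mod 13).
    The inverse of 7 mod 13 is 2 (since 7·2 = 14 = 1·13 + 1), so t ≡ 2·3 = 6 ≡ 6 (mod 13).
    Then x = 15 + 85·6 = 525, valid modulo lcm(85, 13) = 1105: x ≡ 525 (mod 1105).
  Combine with x ≡ 6 (mod 8); new modulus lcm = 8840.
    Write x = 525 + 1105·t and substitute into x ≡ 6 (mod 8): 1105·t ≡ 6 − 525 = -519 (mod 8).
    Reduce coefficients mod 8: 1·t ≡ 1 (mod 8).
    So t ≡ 1 (mod 8).
    Then x = 525 + 1105·1 = 1630, valid modulo lcm(1105, 8) = 8840: x ≡ 1630 (mod 8840).
Verify against each original: 1630 mod 17 = 15, 1630 mod 5 = 0, 1630 mod 13 = 5, 1630 mod 8 = 6.

x ≡ 1630 (mod 8840).


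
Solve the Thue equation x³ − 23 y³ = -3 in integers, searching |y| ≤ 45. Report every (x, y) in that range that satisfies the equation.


The equation is x³ - 23y³ = -3. For fixed y, x³ = 23·y³ − 3, so a solution requires the RHS to be a perfect cube.
Strategy: iterate y from -45 to 45, compute RHS = 23·y³ − 3, and check whether it is a (positive or negative) perfect cube.
Check small values of y:
  y = 0: RHS = -3 is not a perfect cube.
  y = 1: RHS = 20 is not a perfect cube.
  y = -1: RHS = -26 is not a perfect cube.
  y = 2: RHS = 181 is not a perfect cube.
  y = -2: RHS = -187 is not a perfect cube.
  y = 3: RHS = 618 is not a perfect cube.
  y = -3: RHS = -624 is not a perfect cube.
Continuing the search up to |y| = 45 finds no solutions either.
No (x, y) in the scanned range satisfies the equation.

No integer solutions with |y| ≤ 45.


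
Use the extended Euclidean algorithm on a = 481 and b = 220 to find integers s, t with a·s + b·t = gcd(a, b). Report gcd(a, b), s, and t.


Euclidean algorithm on (481, 220) — divide until remainder is 0:
  481 = 2 · 220 + 41
  220 = 5 · 41 + 15
  41 = 2 · 15 + 11
  15 = 1 · 11 + 4
  11 = 2 · 4 + 3
  4 = 1 · 3 + 1
  3 = 3 · 1 + 0
gcd(481, 220) = 1.
Track Bezout coefficients alongside the remainders: start with r₀ = 481 = a·1 + b·0 (s = 1, t = 0) and r₁ = 220 = a·0 + b·1 (s = 0, t = 1); each new remainder r_{k+1} = r_{k-1} − q_k·r_k inherits s_{k+1} = s_{k-1} − q_k·s_k, t_{k+1} = t_{k-1} − q_k·t_k, so r_k = a·s_k + b·t_k at every step:
  q = 2: r = 41, s = 1 − 2·0 = 1, t = 0 − 2·1 = -2  (check: 481·1 + 220·(-2) = 41)
  q = 5: r = 15, s = 0 − 5·1 = -5, t = 1 − 5·(-2) = 11  (check: 481·(-5) + 220·11 = 15)
  q = 2: r = 11, s = 1 − 2·(-5) = 11, t = -2 − 2·11 = -24  (check: 481·11 + 220·(-24) = 11)
  q = 1: r = 4, s = -5 − 1·11 = -16, t = 11 − 1·(-24) = 35  (check: 481·(-16) + 220·35 = 4)
  q = 2: r = 3, s = 11 − 2·(-16) = 43, t = -24 − 2·35 = -94  (check: 481·43 + 220·(-94) = 3)
  q = 1: r = 1, s = -16 − 1·43 = -59, t = 35 − 1·(-94) = 129  (check: 481·(-59) + 220·129 = 1)
The row with r = 1 (the gcd) gives the Bezout coefficients s = -59, t = 129.
Result: 481 · (-59) + 220 · (129) = 1.

gcd(481, 220) = 1; s = -59, t = 129 (check: 481·(-59) + 220·129 = 1).


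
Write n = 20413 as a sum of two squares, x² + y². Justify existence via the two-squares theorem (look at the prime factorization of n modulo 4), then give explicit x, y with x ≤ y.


Step 1: Factor n = 20413 = 137 · 149.
Step 2: Check the mod-4 condition on each prime factor: 137 ≡ 1 (mod 4), exponent 1; 149 ≡ 1 (mod 4), exponent 1.
All primes ≡ 3 (mod 4) appear to even exponent (or don't appear), so by the two-squares theorem n IS expressible as a sum of two squares.
Step 3: Build a representation. Here n = 137 · 149 is a product of primes ≡ 1 (mod 4). Each prime p ≡ 1 (mod 4) is itself a sum of two squares; find a² by testing p − a² for a perfect square:
  137: 137 − 1² = 136, 137 − 2² = 133, 137 − 3² = 128, 137 − 4² = 121 = 11² ⇒ 137 = 4² + 11².
  149: 149 − 1² = 148, 149 − 2² = 145, 149 − 3² = 140, 149 − 4² = 133, 149 − 5² = 124, 149 − 6² = 113, 149 − 7² = 100 = 10² ⇒ 149 = 7² + 10².
  Combine using the Brahmagupta–Fibonacci identity (a² + b²)(c² + d²) = (ac − bd)² + (ad + bc)² = (ac + bd)² + (ad − bc)²:
  137 · 149 = 20413: from (4² + 11²)(7² + 10²), take (4·7 − 11·10, 4·10 + 11·7) = (28 − 110, 40 + 77) = (-82, 117); dropping signs (only squares matter) gives (82, 117); check 82² + 117² = 6724 + 13689 = 20413 ✓.
Step 4: Order so x ≤ y and verify: 82² + 117² = 6724 + 13689 = 20413 = n. ✓

n = 20413 = 82² + 117² (one valid representation with x ≤ y).


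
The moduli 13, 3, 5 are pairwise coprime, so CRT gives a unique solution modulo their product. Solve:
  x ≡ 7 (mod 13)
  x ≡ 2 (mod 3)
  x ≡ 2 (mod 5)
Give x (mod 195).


Moduli 13, 3, 5 are pairwise coprime; by CRT there is a unique solution modulo M = 13 · 3 · 5 = 195.
Solve pairwise, accumulating the modulus:
  Start with x ≡ 7 (mod 13).
  Combine with x ≡ 2 (mod 3): since gcd(13, 3) = 1, we get a unique residue mod 39.
    Write x = 7 + 13·t and substitute into x ≡ 2 (mod 3): 13·t ≡ 2 − 7 = -5 (mod 3).
    Reduce coefficients mod 3: 1·t ≡ 1 (mod 3).
    So t ≡ 1 (mod 3).
    Then x = 7 + 13·1 = 20, valid modulo lcm(13, 3) = 39: x ≡ 20 (mod 39).
  Combine with x ≡ 2 (mod 5): since gcd(39, 5) = 1, we get a unique residue mod 195.
    Write x = 20 + 39·t and substitute into x ≡ 2 (mod 5): 39·t ≡ 2 − 20 = -18 (mod 5).
    Reduce coefficients mod 5: 4·t ≡ 2 (mod 5).
    The inverse of 4 mod 5 is 4 (since 4·4 = 16 = 3·5 + 1), so t ≡ 4·2 = 8 ≡ 3 (mod 5).
    Then x = 20 + 39·3 = 137, valid modulo lcm(39, 5) = 195: x ≡ 137 (mod 195).
Verify: 137 mod 13 = 7 ✓, 137 mod 3 = 2 ✓, 137 mod 5 = 2 ✓.

x ≡ 137 (mod 195).


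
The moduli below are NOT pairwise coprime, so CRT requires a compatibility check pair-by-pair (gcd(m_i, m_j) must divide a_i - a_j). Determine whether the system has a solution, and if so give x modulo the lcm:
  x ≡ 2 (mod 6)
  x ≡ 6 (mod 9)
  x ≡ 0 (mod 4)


Moduli 6, 9, 4 are not pairwise coprime, so CRT works modulo lcm(m_i) when all pairwise compatibility conditions hold.
Pairwise compatibility: gcd(m_i, m_j) must divide a_i - a_j for every pair.
Merge one congruence at a time:
  Start: x ≡ 2 (mod 6).
  Combine with x ≡ 6 (mod 9): gcd(6, 9) = 3, and 6 - 2 = 4 is NOT divisible by 3.
    ⇒ system is inconsistent (no integer solution).

No solution (the system is inconsistent).


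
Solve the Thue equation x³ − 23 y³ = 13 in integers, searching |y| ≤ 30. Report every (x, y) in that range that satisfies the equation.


The equation is x³ - 23y³ = 13. For fixed y, x³ = 23·y³ + 13, so a solution requires the RHS to be a perfect cube.
Strategy: iterate y from -30 to 30, compute RHS = 23·y³ + 13, and check whether it is a (positive or negative) perfect cube.
Check small values of y:
  y = 0: RHS = 13 is not a perfect cube.
  y = 1: RHS = 36 is not a perfect cube.
  y = -1: RHS = -10 is not a perfect cube.
  y = 2: RHS = 197 is not a perfect cube.
  y = -2: RHS = -171 is not a perfect cube.
  y = 3: RHS = 634 is not a perfect cube.
  y = -3: RHS = -608 is not a perfect cube.
Continuing the search up to |y| = 30 finds no solutions either.
No (x, y) in the scanned range satisfies the equation.

No integer solutions with |y| ≤ 30.


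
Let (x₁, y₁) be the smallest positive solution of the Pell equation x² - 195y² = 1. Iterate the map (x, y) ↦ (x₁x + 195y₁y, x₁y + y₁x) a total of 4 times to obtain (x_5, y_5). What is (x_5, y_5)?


Step 1: Find the fundamental solution (x₁, y₁) of x² - 195y² = 1.
  Expand √195 as a continued fraction. a₀ = ⌊√195⌋ = 13; iterate m_{k+1} = d_k·a_k − m_k, d_{k+1} = (195 − m_{k+1}²)/d_k, a_{k+1} = ⌊(a₀ + m_{k+1})/d_{k+1}⌋ (starting m₀ = 0, d₀ = 1), with convergents p_k = a_k·p_{k-1} + p_{k-2}, q_k = a_k·q_{k-1} + q_{k-2} (p₋₁ = 1, q₋₁ = 0):
  k = 0: a₀ = 13; p₀/q₀ = 13/1; p₀² − 195·q₀² = 169 − 195 = -26.
  k = 1: m = 13, d = 26, a = ⌊(13 + 13)/26⌋ = 1; p/q = (1·13 + 1)/(1·1 + 0) = 14/1; p² − 195·q² = 196 − 195 = 1.
  The first convergent with p² − 195·q² = 1 gives the fundamental solution (x₁, y₁) = (14, 1).
Step 2: Apply the recurrence (x_{n+1}, y_{n+1}) = (x₁x_n + 195y₁y_n, x₁y_n + y₁x_n) repeatedly.
  From (x_1, y_1) = (14, 1): x_2 = 14·14 + 195·1·1 = 391; y_2 = 14·1 + 1·14 = 28.
  From (x_2, y_2) = (391, 28): x_3 = 14·391 + 195·1·28 = 10934; y_3 = 14·28 + 1·391 = 783.
  From (x_3, y_3) = (10934, 783): x_4 = 14·10934 + 195·1·783 = 305761; y_4 = 14·783 + 1·10934 = 21896.
  From (x_4, y_4) = (305761, 21896): x_5 = 14·305761 + 195·1·21896 = 8550374; y_5 = 14·21896 + 1·305761 = 612305.
Step 3: Verify x_5² - 195·y_5² = 73108895539876 - 73108895539875 = 1 (should be 1). ✓

(x_1, y_1) = (14, 1); (x_5, y_5) = (8550374, 612305).


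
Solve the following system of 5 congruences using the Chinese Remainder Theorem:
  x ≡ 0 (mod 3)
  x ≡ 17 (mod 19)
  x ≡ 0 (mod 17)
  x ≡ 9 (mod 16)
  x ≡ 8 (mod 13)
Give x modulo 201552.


Product of moduli M = 3 · 19 · 17 · 16 · 13 = 201552.
Merge one congruence at a time:
  Start: x ≡ 0 (mod 3).
  Combine with x ≡ 17 (mod 19); new modulus lcm = 57.
    Write x = 0 + 3·t and substitute into x ≡ 17 (mod 19): 3·t ≡ 17 − 0 = 17 (mod 19).
    The inverse of 3 mod 19 is 13 (since 3·13 = 39 = 2·19 + 1), so t ≡ 13·17 = 221 ≡ 12 (mod 19).
    Then x = 0 + 3·12 = 36, valid modulo lcm(3, 19) = 57: x ≡ 36 (mod 57).
  Combine with x ≡ 0 (mod 17); new modulus lcm = 969.
    Write x = 36 + 57·t and substitute into x ≡ 0 (mod 17): 57·t ≡ 0 − 36 = -36 (mod 17).
    Reduce coefficients mod 17: 6·t ≡ 15 (mod 17).
    The inverse of 6 mod 17 is 3 (since 6·3 = 18 = 1·17 + 1), so t ≡ 3·15 = 45 ≡ 11 (mod 17).
    Then x = 36 + 57·11 = 663, valid modulo lcm(57, 17) = 969: x ≡ 663 (mod 969).
  Combine with x ≡ 9 (mod 16); new modulus lcm = 15504.
    Write x = 663 + 969·t and substitute into x ≡ 9 (mod 16): 969·t ≡ 9 − 663 = -654 (mod 16).
    Reduce coefficients mod 16: 9·t ≡ 2 (mod 16).
    The inverse of 9 mod 16 is 9 (since 9·9 = 81 = 5·16 + 1), so t ≡ 9·2 = 18 ≡ 2 (mod 16).
    Then x = 663 + 969·2 = 2601, valid modulo lcm(969, 16) = 15504: x ≡ 2601 (mod 15504).
  Combine with x ≡ 8 (mod 13); new modulus lcm = 201552.
    Write x = 2601 + 15504·t and substitute into x ≡ 8 (mod 13): 15504·t ≡ 8 − 2601 = -2593 (mod 13).
    Reduce coefficients mod 13: 8·t ≡ 7 (mod 13).
    The inverse of 8 mod 13 is 5 (since 8·5 = 40 = 3·13 + 1), so t ≡ 5·7 = 35 ≡ 9 (mod 13).
    Then x = 2601 + 15504·9 = 142137, valid modulo lcm(15504, 13) = 201552: x ≡ 142137 (mod 201552).
Verify against each original: 142137 mod 3 = 0, 142137 mod 19 = 17, 142137 mod 17 = 0, 142137 mod 16 = 9, 142137 mod 13 = 8.

x ≡ 142137 (mod 201552).


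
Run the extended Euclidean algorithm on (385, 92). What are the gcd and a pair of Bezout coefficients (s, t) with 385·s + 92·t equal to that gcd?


Euclidean algorithm on (385, 92) — divide until remainder is 0:
  385 = 4 · 92 + 17
  92 = 5 · 17 + 7
  17 = 2 · 7 + 3
  7 = 2 · 3 + 1
  3 = 3 · 1 + 0
gcd(385, 92) = 1.
Track Bezout coefficients alongside the remainders: start with r₀ = 385 = a·1 + b·0 (s = 1, t = 0) and r₁ = 92 = a·0 + b·1 (s = 0, t = 1); each new remainder r_{k+1} = r_{k-1} − q_k·r_k inherits s_{k+1} = s_{k-1} − q_k·s_k, t_{k+1} = t_{k-1} − q_k·t_k, so r_k = a·s_k + b·t_k at every step:
  q = 4: r = 17, s = 1 − 4·0 = 1, t = 0 − 4·1 = -4  (check: 385·1 + 92·(-4) = 17)
  q = 5: r = 7, s = 0 − 5·1 = -5, t = 1 − 5·(-4) = 21  (check: 385·(-5) + 92·21 = 7)
  q = 2: r = 3, s = 1 − 2·(-5) = 11, t = -4 − 2·21 = -46  (check: 385·11 + 92·(-46) = 3)
  q = 2: r = 1, s = -5 − 2·11 = -27, t = 21 − 2·(-46) = 113  (check: 385·(-27) + 92·113 = 1)
The row with r = 1 (the gcd) gives the Bezout coefficients s = -27, t = 113.
Result: 385 · (-27) + 92 · (113) = 1.

gcd(385, 92) = 1; s = -27, t = 113 (check: 385·(-27) + 92·113 = 1).


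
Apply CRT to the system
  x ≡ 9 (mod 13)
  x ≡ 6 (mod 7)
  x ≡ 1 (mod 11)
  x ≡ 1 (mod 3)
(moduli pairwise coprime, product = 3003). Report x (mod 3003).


Product of moduli M = 13 · 7 · 11 · 3 = 3003.
Merge one congruence at a time:
  Start: x ≡ 9 (mod 13).
  Combine with x ≡ 6 (mod 7); new modulus lcm = 91.
    Write x = 9 + 13·t and substitute into x ≡ 6 (mod 7): 13·t ≡ 6 − 9 = -3 (mod 7).
    Reduce coefficients mod 7: 6·t ≡ 4 (mod 7).
    The inverse of 6 mod 7 is 6 (since 6·6 = 36 = 5·7 + 1), so t ≡ 6·4 = 24 ≡ 3 (mod 7).
    Then x = 9 + 13·3 = 48, valid modulo lcm(13, 7) = 91: x ≡ 48 (mod 91).
  Combine with x ≡ 1 (mod 11); new modulus lcm = 1001.
    Write x = 48 + 91·t and substitute into x ≡ 1 (mod 11): 91·t ≡ 1 − 48 = -47 (mod 11).
    Reduce coefficients mod 11: 3·t ≡ 8 (mod 11).
    The inverse of 3 mod 11 is 4 (since 3·4 = 12 = 1·11 + 1), so t ≡ 4·8 = 32 ≡ 10 (mod 11).
    Then x = 48 + 91·10 = 958, valid modulo lcm(91, 11) = 1001: x ≡ 958 (mod 1001).
  Combine with x ≡ 1 (mod 3); new modulus lcm = 3003.
    Write x = 958 + 1001·t and substitute into x ≡ 1 (mod 3): 1001·t ≡ 1 − 958 = -957 (mod 3).
    Reduce coefficients mod 3: 2·t ≡ 0 (mod 3).
    The inverse of 2 mod 3 is 2 (since 2·2 = 4 = 1·3 + 1), so t ≡ 2·0 = 0 ≡ 0 (mod 3).
    Then x = 958 + 1001·0 = 958, valid modulo lcm(1001, 3) = 3003: x ≡ 958 (mod 3003).
Verify against each original: 958 mod 13 = 9, 958 mod 7 = 6, 958 mod 11 = 1, 958 mod 3 = 1.

x ≡ 958 (mod 3003).


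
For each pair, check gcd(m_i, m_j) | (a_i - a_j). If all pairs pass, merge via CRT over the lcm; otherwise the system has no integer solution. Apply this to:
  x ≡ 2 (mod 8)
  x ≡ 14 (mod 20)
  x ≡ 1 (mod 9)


Moduli 8, 20, 9 are not pairwise coprime, so CRT works modulo lcm(m_i) when all pairwise compatibility conditions hold.
Pairwise compatibility: gcd(m_i, m_j) must divide a_i - a_j for every pair.
Merge one congruence at a time:
  Start: x ≡ 2 (mod 8).
  Combine with x ≡ 14 (mod 20): gcd(8, 20) = 4; 14 - 2 = 12, which IS divisible by 4, so compatible.
    Write x = 2 + 8·t and substitute into x ≡ 14 (mod 20): 8·t ≡ 14 − 2 = 12 (mod 20).
    Divide the congruence (and modulus) by g = 4: 2·t ≡ 3 (mod 5).
    The inverse of 2 mod 5 is 3 (since 2·3 = 6 = 1·5 + 1), so t ≡ 3·3 = 9 ≡ 4 (mod 5).
    Then x = 2 + 8·4 = 34, valid modulo lcm(8, 20) = 40: x ≡ 34 (mod 40).
  Combine with x ≡ 1 (mod 9): gcd(40, 9) = 1; 1 - 34 = -33, which IS divisible by 1, so compatible.
    Write x = 34 + 40·t and substitute into x ≡ 1 (mod 9): 40·t ≡ 1 − 34 = -33 (mod 9).
    Reduce coefficients mod 9: 4·t ≡ 3 (mod 9).
    The inverse of 4 mod 9 is 7 (since 4·7 = 28 = 3·9 + 1), so t ≡ 7·3 = 21 ≡ 3 (mod 9).
    Then x = 34 + 40·3 = 154, valid modulo lcm(40, 9) = 360: x ≡ 154 (mod 360).
Verify: 154 mod 8 = 2, 154 mod 20 = 14, 154 mod 9 = 1.

x ≡ 154 (mod 360).


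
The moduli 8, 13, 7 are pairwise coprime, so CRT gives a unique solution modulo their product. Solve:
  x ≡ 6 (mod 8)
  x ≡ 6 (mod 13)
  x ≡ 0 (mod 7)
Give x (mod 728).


Moduli 8, 13, 7 are pairwise coprime; by CRT there is a unique solution modulo M = 8 · 13 · 7 = 728.
Solve pairwise, accumulating the modulus:
  Start with x ≡ 6 (mod 8).
  Combine with x ≡ 6 (mod 13): since gcd(8, 13) = 1, we get a unique residue mod 104.
    Write x = 6 + 8·t and substitute into x ≡ 6 (mod 13): 8·t ≡ 6 − 6 = 0 (mod 13).
    The inverse of 8 mod 13 is 5 (since 8·5 = 40 = 3·13 + 1), so t ≡ 5·0 = 0 ≡ 0 (mod 13).
    Then x = 6 + 8·0 = 6, valid modulo lcm(8, 13) = 104: x ≡ 6 (mod 104).
  Combine with x ≡ 0 (mod 7): since gcd(104, 7) = 1, we get a unique residue mod 728.
    Write x = 6 + 104·t and substitute into x ≡ 0 (mod 7): 104·t ≡ 0 − 6 = -6 (mod 7).
    Reduce coefficients mod 7: 6·t ≡ 1 (mod 7).
    The inverse of 6 mod 7 is 6 (since 6·6 = 36 = 5·7 + 1), so t ≡ 6·1 = 6 ≡ 6 (mod 7).
    Then x = 6 + 104·6 = 630, valid modulo lcm(104, 7) = 728: x ≡ 630 (mod 728).
Verify: 630 mod 8 = 6 ✓, 630 mod 13 = 6 ✓, 630 mod 7 = 0 ✓.

x ≡ 630 (mod 728).


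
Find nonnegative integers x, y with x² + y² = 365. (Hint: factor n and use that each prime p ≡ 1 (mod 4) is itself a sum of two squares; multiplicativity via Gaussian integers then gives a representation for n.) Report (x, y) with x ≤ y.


Step 1: Factor n = 365 = 5 · 73.
Step 2: Check the mod-4 condition on each prime factor: 5 ≡ 1 (mod 4), exponent 1; 73 ≡ 1 (mod 4), exponent 1.
All primes ≡ 3 (mod 4) appear to even exponent (or don't appear), so by the two-squares theorem n IS expressible as a sum of two squares.
Step 3: Build a representation. Here n = 5 · 73 is a product of primes ≡ 1 (mod 4). Each prime p ≡ 1 (mod 4) is itself a sum of two squares; find a² by testing p − a² for a perfect square:
  5: 5 − 1² = 4 = 2² ⇒ 5 = 1² + 2².
  73: 73 − 1² = 72, 73 − 2² = 69, 73 − 3² = 64 = 8² ⇒ 73 = 3² + 8².
  Combine using the Brahmagupta–Fibonacci identity (a² + b²)(c² + d²) = (ac − bd)² + (ad + bc)² = (ac + bd)² + (ad − bc)²:
  5 · 73 = 365: from (1² + 2²)(3² + 8²), take (1·3 − 2·8, 1·8 + 2·3) = (3 − 16, 8 + 6) = (-13, 14); dropping signs (only squares matter) gives (13, 14); check 13² + 14² = 169 + 196 = 365 ✓.
Step 4: Order so x ≤ y and verify: 13² + 14² = 169 + 196 = 365 = n. ✓

n = 365 = 13² + 14² (one valid representation with x ≤ y).


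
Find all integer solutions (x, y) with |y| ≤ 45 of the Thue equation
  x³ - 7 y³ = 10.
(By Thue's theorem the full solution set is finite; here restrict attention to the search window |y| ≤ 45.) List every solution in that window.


The equation is x³ - 7y³ = 10. For fixed y, x³ = 7·y³ + 10, so a solution requires the RHS to be a perfect cube.
Strategy: iterate y from -45 to 45, compute RHS = 7·y³ + 10, and check whether it is a (positive or negative) perfect cube.
Check small values of y:
  y = 0: RHS = 10 is not a perfect cube.
  y = 1: RHS = 17 is not a perfect cube.
  y = -1: RHS = 3 is not a perfect cube.
  y = 2: RHS = 66 is not a perfect cube.
  y = -2: RHS = -46 is not a perfect cube.
  y = 3: RHS = 199 is not a perfect cube.
  y = -3: RHS = -179 is not a perfect cube.
Continuing the search up to |y| = 45 finds no solutions either.
No (x, y) in the scanned range satisfies the equation.

No integer solutions with |y| ≤ 45.


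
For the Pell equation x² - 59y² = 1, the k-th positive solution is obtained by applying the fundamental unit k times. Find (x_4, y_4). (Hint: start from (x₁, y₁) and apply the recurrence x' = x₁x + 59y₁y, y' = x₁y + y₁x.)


Step 1: Find the fundamental solution (x₁, y₁) of x² - 59y² = 1.
  Expand √59 as a continued fraction. a₀ = ⌊√59⌋ = 7; iterate m_{k+1} = d_k·a_k − m_k, d_{k+1} = (59 − m_{k+1}²)/d_k, a_{k+1} = ⌊(a₀ + m_{k+1})/d_{k+1}⌋ (starting m₀ = 0, d₀ = 1), with convergents p_k = a_k·p_{k-1} + p_{k-2}, q_k = a_k·q_{k-1} + q_{k-2} (p₋₁ = 1, q₋₁ = 0):
  k = 0: a₀ = 7; p₀/q₀ = 7/1; p₀² − 59·q₀² = 49 − 59 = -10.
  k = 1: m = 7, d = 10, a = ⌊(7 + 7)/10⌋ = 1; p/q = (1·7 + 1)/(1·1 + 0) = 8/1; p² − 59·q² = 64 − 59 = 5.
  k = 2: m = 3, d = 5, a = ⌊(7 + 3)/5⌋ = 2; p/q = (2·8 + 7)/(2·1 + 1) = 23/3; p² − 59·q² = 529 − 531 = -2.
  k = 3: m = 7, d = 2, a = ⌊(7 + 7)/2⌋ = 7; p/q = (7·23 + 8)/(7·3 + 1) = 169/22; p² − 59·q² = 28561 − 28556 = 5.
  k = 4: m = 7, d = 5, a = ⌊(7 + 7)/5⌋ = 2; p/q = (2·169 + 23)/(2·22 + 3) = 361/47; p² − 59·q² = 130321 − 130331 = -10.
  k = 5: m = 3, d = 10, a = ⌊(7 + 3)/10⌋ = 1; p/q = (1·361 + 169)/(1·47 + 22) = 530/69; p² − 59·q² = 280900 − 280899 = 1.
  The first convergent with p² − 59·q² = 1 gives the fundamental solution (x₁, y₁) = (530, 69).
Step 2: Apply the recurrence (x_{n+1}, y_{n+1}) = (x₁x_n + 59y₁y_n, x₁y_n + y₁x_n) repeatedly.
  From (x_1, y_1) = (530, 69): x_2 = 530·530 + 59·69·69 = 561799; y_2 = 530·69 + 69·530 = 73140.
  From (x_2, y_2) = (561799, 73140): x_3 = 530·561799 + 59·69·73140 = 595506410; y_3 = 530·73140 + 69·561799 = 77528331.
  From (x_3, y_3) = (595506410, 77528331): x_4 = 530·595506410 + 59·69·77528331 = 631236232801; y_4 = 530·77528331 + 69·595506410 = 82179957720.
Step 3: Verify x_4² - 59·y_4² = 398459181600798268305601 - 398459181600798268305600 = 1 (should be 1). ✓

(x_1, y_1) = (530, 69); (x_4, y_4) = (631236232801, 82179957720).


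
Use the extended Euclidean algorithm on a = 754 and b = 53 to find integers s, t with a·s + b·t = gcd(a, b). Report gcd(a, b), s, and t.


Euclidean algorithm on (754, 53) — divide until remainder is 0:
  754 = 14 · 53 + 12
  53 = 4 · 12 + 5
  12 = 2 · 5 + 2
  5 = 2 · 2 + 1
  2 = 2 · 1 + 0
gcd(754, 53) = 1.
Track Bezout coefficients alongside the remainders: start with r₀ = 754 = a·1 + b·0 (s = 1, t = 0) and r₁ = 53 = a·0 + b·1 (s = 0, t = 1); each new remainder r_{k+1} = r_{k-1} − q_k·r_k inherits s_{k+1} = s_{k-1} − q_k·s_k, t_{k+1} = t_{k-1} − q_k·t_k, so r_k = a·s_k + b·t_k at every step:
  q = 14: r = 12, s = 1 − 14·0 = 1, t = 0 − 14·1 = -14  (check: 754·1 + 53·(-14) = 12)
  q = 4: r = 5, s = 0 − 4·1 = -4, t = 1 − 4·(-14) = 57  (check: 754·(-4) + 53·57 = 5)
  q = 2: r = 2, s = 1 − 2·(-4) = 9, t = -14 − 2·57 = -128  (check: 754·9 + 53·(-128) = 2)
  q = 2: r = 1, s = -4 − 2·9 = -22, t = 57 − 2·(-128) = 313  (check: 754·(-22) + 53·313 = 1)
The row with r = 1 (the gcd) gives the Bezout coefficients s = -22, t = 313.
Result: 754 · (-22) + 53 · (313) = 1.

gcd(754, 53) = 1; s = -22, t = 313 (check: 754·(-22) + 53·313 = 1).


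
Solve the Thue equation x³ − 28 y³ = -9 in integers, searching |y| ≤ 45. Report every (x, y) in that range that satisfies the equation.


The equation is x³ - 28y³ = -9. For fixed y, x³ = 28·y³ − 9, so a solution requires the RHS to be a perfect cube.
Strategy: iterate y from -45 to 45, compute RHS = 28·y³ − 9, and check whether it is a (positive or negative) perfect cube.
Check small values of y:
  y = 0: RHS = -9 is not a perfect cube.
  y = 1: RHS = 19 is not a perfect cube.
  y = -1: RHS = -37 is not a perfect cube.
  y = 2: RHS = 215 is not a perfect cube.
  y = -2: RHS = -233 is not a perfect cube.
  y = 3: RHS = 747 is not a perfect cube.
  y = -3: RHS = -765 is not a perfect cube.
Continuing the search up to |y| = 45 finds no solutions either.
No (x, y) in the scanned range satisfies the equation.

No integer solutions with |y| ≤ 45.


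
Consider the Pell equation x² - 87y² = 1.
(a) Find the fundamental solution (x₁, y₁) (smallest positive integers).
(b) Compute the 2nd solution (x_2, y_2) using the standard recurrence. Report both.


Step 1: Find the fundamental solution (x₁, y₁) of x² - 87y² = 1.
  Expand √87 as a continued fraction. a₀ = ⌊√87⌋ = 9; iterate m_{k+1} = d_k·a_k − m_k, d_{k+1} = (87 − m_{k+1}²)/d_k, a_{k+1} = ⌊(a₀ + m_{k+1})/d_{k+1}⌋ (starting m₀ = 0, d₀ = 1), with convergents p_k = a_k·p_{k-1} + p_{k-2}, q_k = a_k·q_{k-1} + q_{k-2} (p₋₁ = 1, q₋₁ = 0):
  k = 0: a₀ = 9; p₀/q₀ = 9/1; p₀² − 87·q₀² = 81 − 87 = -6.
  k = 1: m = 9, d = 6, a = ⌊(9 + 9)/6⌋ = 3; p/q = (3·9 + 1)/(3·1 + 0) = 28/3; p² − 87·q² = 784 − 783 = 1.
  The first convergent with p² − 87·q² = 1 gives the fundamental solution (x₁, y₁) = (28, 3).
Step 2: Apply the recurrence (x_{n+1}, y_{n+1}) = (x₁x_n + 87y₁y_n, x₁y_n + y₁x_n) repeatedly.
  From (x_1, y_1) = (28, 3): x_2 = 28·28 + 87·3·3 = 1567; y_2 = 28·3 + 3·28 = 168.
Step 3: Verify x_2² - 87·y_2² = 2455489 - 2455488 = 1 (should be 1). ✓

(x_1, y_1) = (28, 3); (x_2, y_2) = (1567, 168).


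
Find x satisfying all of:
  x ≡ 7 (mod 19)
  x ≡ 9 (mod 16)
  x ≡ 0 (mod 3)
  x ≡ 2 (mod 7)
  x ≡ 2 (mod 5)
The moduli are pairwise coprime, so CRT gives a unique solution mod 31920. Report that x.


Product of moduli M = 19 · 16 · 3 · 7 · 5 = 31920.
Merge one congruence at a time:
  Start: x ≡ 7 (mod 19).
  Combine with x ≡ 9 (mod 16); new modulus lcm = 304.
    Write x = 7 + 19·t and substitute into x ≡ 9 (mod 16): 19·t ≡ 9 − 7 = 2 (mod 16).
    Reduce coefficients mod 16: 3·t ≡ 2 (mod 16).
    The inverse of 3 mod 16 is 11 (since 3·11 = 33 = 2·16 + 1), so t ≡ 11·2 = 22 ≡ 6 (mod 16).
    Then x = 7 + 19·6 = 121, valid modulo lcm(19, 16) = 304: x ≡ 121 (mod 304).
  Combine with x ≡ 0 (mod 3); new modulus lcm = 912.
    Write x = 121 + 304·t and substitute into x ≡ 0 (mod 3): 304·t ≡ 0 − 121 = -121 (mod 3).
    Reduce coefficients mod 3: 1·t ≡ 2 (mod 3).
    So t ≡ 2 (mod 3).
    Then x = 121 + 304·2 = 729, valid modulo lcm(304, 3) = 912: x ≡ 729 (mod 912).
  Combine with x ≡ 2 (mod 7); new modulus lcm = 6384.
    Write x = 729 + 912·t and substitute into x ≡ 2 (mod 7): 912·t ≡ 2 − 729 = -727 (mod 7).
    Reduce coefficients mod 7: 2·t ≡ 1 (mod 7).
    The inverse of 2 mod 7 is 4 (since 2·4 = 8 = 1·7 + 1), so t ≡ 4·1 = 4 ≡ 4 (mod 7).
    Then x = 729 + 912·4 = 4377, valid modulo lcm(912, 7) = 6384: x ≡ 4377 (mod 6384).
  Combine with x ≡ 2 (mod 5); new modulus lcm = 31920.
    Write x = 4377 + 6384·t and substitute into x ≡ 2 (mod 5): 6384·t ≡ 2 − 4377 = -4375 (mod 5).
    Reduce coefficients mod 5: 4·t ≡ 0 (mod 5).
    The inverse of 4 mod 5 is 4 (since 4·4 = 16 = 3·5 + 1), so t ≡ 4·0 = 0 ≡ 0 (mod 5).
    Then x = 4377 + 6384·0 = 4377, valid modulo lcm(6384, 5) = 31920: x ≡ 4377 (mod 31920).
Verify against each original: 4377 mod 19 = 7, 4377 mod 16 = 9, 4377 mod 3 = 0, 4377 mod 7 = 2, 4377 mod 5 = 2.

x ≡ 4377 (mod 31920).
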